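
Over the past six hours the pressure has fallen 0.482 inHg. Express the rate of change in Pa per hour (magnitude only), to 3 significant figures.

272 Pa per hour

0.482 inHg / 6 h × 3386.39 Pa/inHg = 272 Pa/h.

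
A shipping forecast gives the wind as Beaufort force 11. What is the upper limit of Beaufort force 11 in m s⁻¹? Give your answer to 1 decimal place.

Beaufort 11 (violent storm) spans 28.5–32.6 m/s.

32.6 m/s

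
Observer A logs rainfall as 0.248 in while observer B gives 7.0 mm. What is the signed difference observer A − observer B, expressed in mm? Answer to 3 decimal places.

observer A: 0.248 in = 6.29920 mm.
Difference: 6.29920 − 7.00000 = -0.701 mm.

-0.701 mm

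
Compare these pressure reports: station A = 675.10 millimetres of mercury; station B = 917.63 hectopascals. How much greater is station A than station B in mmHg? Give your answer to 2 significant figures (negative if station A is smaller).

station B: 917.63 hPa = 688.28 mmHg.
Difference: 675.10 − 688.28 = -13 mmHg.

-13 mmHg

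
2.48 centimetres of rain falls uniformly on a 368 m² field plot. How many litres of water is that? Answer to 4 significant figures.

9126 litres

Depth: 2.48 cm × 10 = 24.8 mm.
1 mm over 1 m² is 1 L, so volume = 24.8 × 368 = 9126.4 L ≈ 9126 L.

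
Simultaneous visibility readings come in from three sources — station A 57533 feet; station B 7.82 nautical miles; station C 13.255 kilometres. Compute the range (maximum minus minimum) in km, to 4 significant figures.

4.281 km

station A: 57533 ft = 17.53606 km.
station B: 7.82 nmi = 14.48264 km.
Spread: 17.53606 − 13.25500 = 4.281 km.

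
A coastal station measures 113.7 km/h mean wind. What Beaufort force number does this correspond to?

Beaufort force 11

113.7 km/h = 31.6 m/s, which is Beaufort 11 (violent storm, 28.5–32.6 m/s).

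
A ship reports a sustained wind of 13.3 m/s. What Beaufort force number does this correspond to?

13.3 m/s lies in the Beaufort 6 band (strong breeze, 10.8–13.8 m/s).

Beaufort force 6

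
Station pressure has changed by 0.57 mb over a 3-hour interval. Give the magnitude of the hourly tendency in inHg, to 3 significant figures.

0.57 mb / 3 h × 0.02953 inHg/mb = 0.00561 inHg/h.

0.00561 inHg per hour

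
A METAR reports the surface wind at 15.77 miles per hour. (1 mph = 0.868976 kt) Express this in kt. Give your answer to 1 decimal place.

13.7 kt

1 mph = 0.868976 kt, so 15.77 × 0.868976 = 13.7 kt.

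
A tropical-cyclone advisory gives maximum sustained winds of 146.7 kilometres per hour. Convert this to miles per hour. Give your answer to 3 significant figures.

91.2 mph

1 km/h = 0.621371 mph, so 146.7 × 0.621371 = 91.2 mph.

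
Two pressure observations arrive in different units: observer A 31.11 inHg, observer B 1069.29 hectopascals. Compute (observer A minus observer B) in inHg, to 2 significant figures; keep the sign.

observer B: 1069.29 hPa = 31.5761 inHg.
Difference: 31.1100 − 31.5761 = -0.47 inHg.

-0.47 inHg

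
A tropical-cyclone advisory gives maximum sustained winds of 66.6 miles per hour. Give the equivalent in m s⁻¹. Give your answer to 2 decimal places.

29.77 m/s

1 mph = 0.44704 m/s, so 66.6 × 0.44704 = 29.77 m/s.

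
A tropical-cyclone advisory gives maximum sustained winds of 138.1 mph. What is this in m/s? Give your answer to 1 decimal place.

61.7 m/s

1 mph = 0.44704 m/s, so 138.1 × 0.44704 = 61.7 m/s.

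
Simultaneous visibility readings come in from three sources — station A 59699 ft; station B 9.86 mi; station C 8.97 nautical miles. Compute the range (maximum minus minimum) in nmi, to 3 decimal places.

station A: 59699 ft = 9.82519 nmi.
station B: 9.86 SM = 8.56811 nmi.
Spread: 9.82519 − 8.56811 = 1.257 nmi.

1.257 nmi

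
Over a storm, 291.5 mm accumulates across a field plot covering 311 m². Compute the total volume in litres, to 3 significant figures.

1 mm over 1 m² is 1 L, so volume = 291.5 × 311 = 90656.5 L ≈ 90700 L.

90700 litres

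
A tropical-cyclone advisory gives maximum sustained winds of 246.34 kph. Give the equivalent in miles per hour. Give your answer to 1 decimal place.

1 km/h = 0.621371 mph, so 246.34 × 0.621371 = 153.1 mph.

153.1 mph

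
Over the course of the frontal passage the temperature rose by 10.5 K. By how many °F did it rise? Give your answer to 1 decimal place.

18.9 °F

A change of 1 °C equals a change of 1.8 °F: Δ°F = 10.5 × 1.8 = 18.9 °F.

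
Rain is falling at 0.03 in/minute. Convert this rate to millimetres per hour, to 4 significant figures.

45.72 mm/hour

0.03 in/minute × 25.4 mm/in × 60 minute/hour = 45.72 mm/hour.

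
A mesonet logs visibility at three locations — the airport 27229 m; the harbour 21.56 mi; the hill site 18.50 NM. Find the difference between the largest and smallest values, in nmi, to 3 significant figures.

4.03 nmi

the airport: 27229 m = 14.7025 nmi.
the harbour: 21.56 SM = 18.7351 nmi.
Spread: 18.7351 − 14.7025 = 4.03 nmi.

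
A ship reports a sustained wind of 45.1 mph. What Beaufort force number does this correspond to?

45.1 mph = 20.2 m/s, which is Beaufort 8 (gale, 17.2–20.7 m/s).

Beaufort force 8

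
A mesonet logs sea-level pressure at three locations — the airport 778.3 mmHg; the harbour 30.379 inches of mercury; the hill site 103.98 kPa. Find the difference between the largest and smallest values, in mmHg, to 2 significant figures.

8.3 mmHg

the harbour: 30.379 inHg = 771.627 mmHg.
the hill site: 103.98 kPa = 779.914 mmHg.
Spread: 779.914 − 771.627 = 8.3 mmHg.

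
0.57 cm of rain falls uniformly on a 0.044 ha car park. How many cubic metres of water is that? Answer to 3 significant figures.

Depth: 0.57 cm × 10 = 5.7 mm.
Area: 0.044 ha = 440 m².
1 mm over 1 m² is 1 L, so volume = 5.7 × 440 = 2508 L = 2.51 m³.

2.51 cubic metres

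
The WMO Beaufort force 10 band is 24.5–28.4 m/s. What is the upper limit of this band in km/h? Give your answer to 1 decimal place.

102.2 km/h

24.5–28.4 m/s × 3.6 = 88.2–102.2 km/h.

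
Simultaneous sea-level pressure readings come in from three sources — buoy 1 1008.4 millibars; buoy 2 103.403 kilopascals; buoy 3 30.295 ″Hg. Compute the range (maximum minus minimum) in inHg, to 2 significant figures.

0.76 inHg

buoy 1: 1008.4 mb = 29.7780 inHg.
buoy 2: 103.403 kPa = 30.5349 inHg.
Spread: 30.5349 − 29.7780 = 0.76 inHg.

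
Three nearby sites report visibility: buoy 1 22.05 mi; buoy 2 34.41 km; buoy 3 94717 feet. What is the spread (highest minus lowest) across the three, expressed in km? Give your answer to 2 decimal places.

6.62 km

buoy 1: 22.05 SM = 35.4860 km.
buoy 3: 94717 ft = 28.8697 km.
Spread: 35.4860 − 28.8697 = 6.62 km.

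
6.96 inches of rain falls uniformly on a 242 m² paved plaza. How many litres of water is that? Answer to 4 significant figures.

Depth: 6.96 in × 25.4 = 176.784 mm.
1 mm over 1 m² is 1 L, so volume = 176.784 × 242 = 42781.728 L ≈ 42780 L.

42780 litres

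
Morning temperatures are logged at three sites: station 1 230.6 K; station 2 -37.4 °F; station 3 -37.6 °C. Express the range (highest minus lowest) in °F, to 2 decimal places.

8.91 °F

station 1: 230.6 K = -42.550 °C.
station 2: -37.4 °F = -38.556 °C.
Spread: (-37.600) − (-42.550) = 4.950 °C = 8.91 °F.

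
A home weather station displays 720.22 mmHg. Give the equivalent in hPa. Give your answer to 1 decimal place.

1 mmHg = 1.33322 hPa, so 720.22 × 1.33322 = 960.2 hPa.

960.2 hPa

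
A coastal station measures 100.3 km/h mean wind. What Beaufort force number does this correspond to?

100.3 km/h = 27.9 m/s, which is Beaufort 10 (storm, 24.5–28.4 m/s).

Beaufort force 10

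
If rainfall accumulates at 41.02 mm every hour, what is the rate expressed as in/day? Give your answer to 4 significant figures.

38.76 in/day

41.02 mm/hour × 0.0393701 in/mm × 24 hour/day = 38.76 in/day.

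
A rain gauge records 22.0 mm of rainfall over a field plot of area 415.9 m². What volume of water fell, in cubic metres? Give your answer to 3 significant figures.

1 mm over 1 m² is 1 L, so volume = 22 × 415.9 = 9149.8 L = 9.15 m³.

9.15 cubic metres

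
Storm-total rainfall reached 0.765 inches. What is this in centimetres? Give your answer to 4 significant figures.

1 in = 2.54 cm, so 0.765 × 2.54 = 1.943 cm.

1.943 cm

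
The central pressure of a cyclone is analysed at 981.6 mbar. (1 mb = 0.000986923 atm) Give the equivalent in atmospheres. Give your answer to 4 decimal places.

0.9688 atm

1 mb = 0.000986923 atm, so 981.6 × 0.000986923 = 0.9688 atm.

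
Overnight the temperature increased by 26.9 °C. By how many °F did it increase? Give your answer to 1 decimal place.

For a temperature change the 32° offset cancels: Δ°F = 26.9 × 1.8 = 48.4 °F.

48.4 °F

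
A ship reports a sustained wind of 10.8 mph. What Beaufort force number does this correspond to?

Beaufort force 3

10.8 mph = 4.8 m/s, which is Beaufort 3 (gentle breeze, 3.4–5.4 m/s).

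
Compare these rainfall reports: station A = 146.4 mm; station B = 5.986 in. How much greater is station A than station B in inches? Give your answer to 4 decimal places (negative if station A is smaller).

-0.2222 in

station A: 146.4 mm = 5.763780 in.
Difference: 5.763780 − 5.986000 = -0.2222 in.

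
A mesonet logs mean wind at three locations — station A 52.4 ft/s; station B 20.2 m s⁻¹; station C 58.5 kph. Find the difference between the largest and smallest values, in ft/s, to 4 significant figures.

station B: 20.2 m/s = 66.2730 ft/s.
station C: 58.5 km/h = 53.3136 ft/s.
Spread: 66.2730 − 52.4000 = 13.87 ft/s.

13.87 ft/s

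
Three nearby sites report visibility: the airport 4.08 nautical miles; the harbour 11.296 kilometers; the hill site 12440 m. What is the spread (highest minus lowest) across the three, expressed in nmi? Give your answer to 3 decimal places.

2.637 nmi

the harbour: 11.296 km = 6.09935 nmi.
the hill site: 12440 m = 6.71706 nmi.
Spread: 6.71706 − 4.08000 = 2.637 nmi.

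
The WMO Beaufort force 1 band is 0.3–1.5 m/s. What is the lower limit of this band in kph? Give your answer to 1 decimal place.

1.1 km/h

0.3–1.5 m/s × 3.6 = 1.1–5.4 km/h.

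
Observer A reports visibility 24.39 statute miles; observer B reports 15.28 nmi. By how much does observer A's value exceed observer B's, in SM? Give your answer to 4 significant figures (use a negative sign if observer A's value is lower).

6.806 SM

observer B: 15.28 nmi = 17.58391 SM.
Difference: 24.39000 − 17.58391 = 6.806 SM.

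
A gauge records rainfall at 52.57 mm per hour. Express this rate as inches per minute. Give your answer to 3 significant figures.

0.0345 in/minute

52.57 mm/hour × 0.0393701 in/mm × 0.0166667 hour/minute = 0.0345 in/minute.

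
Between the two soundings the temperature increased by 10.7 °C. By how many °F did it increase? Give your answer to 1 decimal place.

19.3 °F

A change of 1 °C equals a change of 1.8 °F: Δ°F = 10.7 × 1.8 = 19.3 °F.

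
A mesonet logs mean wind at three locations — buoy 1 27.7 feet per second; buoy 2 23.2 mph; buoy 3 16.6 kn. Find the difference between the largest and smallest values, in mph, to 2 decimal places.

4.31 mph

buoy 1: 27.7 ft/s = 18.8864 mph.
buoy 3: 16.6 kt = 19.1029 mph.
Spread: 23.2000 − 18.8864 = 4.31 mph.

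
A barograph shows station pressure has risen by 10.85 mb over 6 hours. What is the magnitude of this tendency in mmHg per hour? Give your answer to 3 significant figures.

1.36 mmHg per hour

10.85 mb / 6 h × 0.750062 mmHg/mb = 1.36 mmHg/h.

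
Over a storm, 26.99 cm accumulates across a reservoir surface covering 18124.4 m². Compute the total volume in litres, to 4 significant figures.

4892000 litres

Depth: 26.99 cm × 10 = 269.9 mm.
1 mm over 1 m² is 1 L, so volume = 269.9 × 18124.4 = 4891775.6 L ≈ 4892000 L.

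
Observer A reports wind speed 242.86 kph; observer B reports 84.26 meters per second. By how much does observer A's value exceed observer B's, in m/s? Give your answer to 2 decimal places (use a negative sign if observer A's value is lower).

-16.80 m/s

observer A: 242.86 km/h = 67.4611 m/s.
Difference: 67.4611 − 84.2600 = -16.80 m/s.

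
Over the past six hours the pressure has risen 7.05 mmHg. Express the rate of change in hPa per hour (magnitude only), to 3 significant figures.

1.57 hPa per hour

7.05 mmHg / 6 h × 1.33322 hPa/mmHg = 1.57 hPa/h.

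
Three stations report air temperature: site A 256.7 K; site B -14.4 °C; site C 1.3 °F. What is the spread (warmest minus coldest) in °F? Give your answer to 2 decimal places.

4.78 °F

site A: 256.7 K = -16.450 °C.
site C: 1.3 °F = -17.056 °C.
Spread: (-14.400) − (-17.056) = 2.656 °C = 4.78 °F.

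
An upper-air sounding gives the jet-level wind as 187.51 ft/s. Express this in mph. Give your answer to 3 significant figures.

128 mph

1 ft/s = 0.681818 mph, so 187.51 × 0.681818 = 128 mph.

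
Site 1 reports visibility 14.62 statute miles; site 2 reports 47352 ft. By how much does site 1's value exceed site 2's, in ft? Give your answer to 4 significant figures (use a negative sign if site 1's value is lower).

29840 ft

site 1: 14.62 SM = 77193.60 ft.
Difference: 77193.60 − 47352.00 = 29840 ft.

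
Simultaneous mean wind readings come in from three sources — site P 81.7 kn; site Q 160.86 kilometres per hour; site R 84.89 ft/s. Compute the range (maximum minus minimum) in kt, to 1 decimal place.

36.6 kt

site Q: 160.86 km/h = 86.857 kt.
site R: 84.89 ft/s = 50.296 kt.
Spread: 86.857 − 50.296 = 36.6 kt.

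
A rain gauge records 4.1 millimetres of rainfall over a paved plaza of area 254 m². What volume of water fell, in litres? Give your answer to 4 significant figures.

1 mm over 1 m² is 1 L, so volume = 4.1 × 254 = 1041.4 L ≈ 1041 L.

1041 litres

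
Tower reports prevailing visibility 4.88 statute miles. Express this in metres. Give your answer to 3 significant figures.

1 SM = 1609.34 m, so 4.88 × 1609.34 = 7850 m.

7850 m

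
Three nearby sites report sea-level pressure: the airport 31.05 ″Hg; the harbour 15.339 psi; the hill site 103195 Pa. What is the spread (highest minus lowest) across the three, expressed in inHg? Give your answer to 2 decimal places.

0.76 inHg

the harbour: 15.339 psi = 31.2305 inHg.
the hill site: 103195 Pa = 30.4735 inHg.
Spread: 31.2305 − 30.4735 = 0.76 inHg.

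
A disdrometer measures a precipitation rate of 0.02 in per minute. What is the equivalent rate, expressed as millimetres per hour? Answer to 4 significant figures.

0.02 in/minute × 25.4 mm/in × 60 minute/hour = 30.48 mm/hour.

30.48 mm/hour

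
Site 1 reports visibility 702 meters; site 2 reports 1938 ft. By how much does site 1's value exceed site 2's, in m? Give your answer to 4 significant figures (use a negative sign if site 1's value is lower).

111.3 m

site 2: 1938 ft = 590.702 m.
Difference: 702.000 − 590.702 = 111.3 m.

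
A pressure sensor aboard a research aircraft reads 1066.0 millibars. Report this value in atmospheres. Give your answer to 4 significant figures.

1 mb = 0.000986923 atm, so 1066.0 × 0.000986923 = 1.052 atm.

1.052 atm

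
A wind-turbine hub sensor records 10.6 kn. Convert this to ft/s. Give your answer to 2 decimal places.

1 kt = 1.68781 ft/s, so 10.6 × 1.68781 = 17.89 ft/s.

17.89 ft/s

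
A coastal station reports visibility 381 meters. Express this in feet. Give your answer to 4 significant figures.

1 m = 3.28084 ft, so 381 × 3.28084 = 1250 ft.

1250 ft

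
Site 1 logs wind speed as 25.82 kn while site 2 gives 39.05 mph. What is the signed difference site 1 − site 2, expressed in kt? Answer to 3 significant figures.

site 2: 39.05 mph = 33.9335 kt.
Difference: 25.8200 − 33.9335 = -8.11 kt.

-8.11 kt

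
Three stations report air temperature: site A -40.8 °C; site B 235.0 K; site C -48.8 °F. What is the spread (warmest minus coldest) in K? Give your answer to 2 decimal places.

site B: 235.0 K = -38.150 °C.
site C: -48.8 °F = -44.889 °C.
Spread: (-38.150) − (-44.889) = 6.739 °C.

6.74 K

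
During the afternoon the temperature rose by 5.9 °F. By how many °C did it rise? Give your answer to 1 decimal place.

A change of 1 °C equals a change of 1.8 °F: Δ°C = 5.9 × 0.5556 = 3.3 °C.

3.3 °C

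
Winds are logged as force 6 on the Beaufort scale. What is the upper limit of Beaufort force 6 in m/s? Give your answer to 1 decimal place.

13.8 m/s

Beaufort 6 (strong breeze) spans 10.8–13.8 m/s.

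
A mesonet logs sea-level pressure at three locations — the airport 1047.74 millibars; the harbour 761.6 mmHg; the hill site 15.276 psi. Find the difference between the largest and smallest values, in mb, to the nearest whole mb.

the harbour: 761.6 mmHg = 1015.38 mb.
the hill site: 15.276 psi = 1053.24 mb.
Spread: 1053.24 − 1015.38 = 38 mb.

38 mb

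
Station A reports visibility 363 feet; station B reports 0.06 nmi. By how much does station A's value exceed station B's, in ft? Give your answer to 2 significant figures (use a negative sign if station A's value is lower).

-1.6 ft

station B: 0.06 nmi = 364.567 ft.
Difference: 363.000 − 364.567 = -1.6 ft.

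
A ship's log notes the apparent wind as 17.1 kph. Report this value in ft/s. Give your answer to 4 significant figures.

1 km/h = 0.911344 ft/s, so 17.1 × 0.911344 = 15.58 ft/s.

15.58 ft/s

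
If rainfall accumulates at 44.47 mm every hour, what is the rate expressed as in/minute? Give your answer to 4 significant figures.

44.47 mm/hour × 0.0393701 in/mm × 0.0166667 hour/minute = 0.02918 in/minute.

0.02918 in/minute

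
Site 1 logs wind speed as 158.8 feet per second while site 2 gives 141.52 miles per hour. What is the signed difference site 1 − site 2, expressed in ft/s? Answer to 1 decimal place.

-48.8 ft/s

site 2: 141.52 mph = 207.563 ft/s.
Difference: 158.800 − 207.563 = -48.8 ft/s.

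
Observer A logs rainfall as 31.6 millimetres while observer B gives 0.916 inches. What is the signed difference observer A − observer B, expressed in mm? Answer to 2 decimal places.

8.33 mm

observer B: 0.916 in = 23.2664 mm.
Difference: 31.6000 − 23.2664 = 8.33 mm.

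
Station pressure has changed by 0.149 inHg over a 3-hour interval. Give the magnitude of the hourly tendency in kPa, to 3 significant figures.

0.168 kPa per hour

0.149 inHg / 3 h × 3.38639 kPa/inHg = 0.168 kPa/h.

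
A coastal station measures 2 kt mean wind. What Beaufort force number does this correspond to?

2 kt lies in the Beaufort 1 band (light air, 1–3 kt).

Beaufort force 1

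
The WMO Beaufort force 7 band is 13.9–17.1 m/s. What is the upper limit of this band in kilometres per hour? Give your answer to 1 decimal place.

61.6 km/h

13.9–17.1 m/s × 3.6 = 50.0–61.6 km/h.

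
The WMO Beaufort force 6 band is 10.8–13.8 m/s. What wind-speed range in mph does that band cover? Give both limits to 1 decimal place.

10.8–13.8 m/s × 2.237 = 24.2–30.9 mph.

24.2 to 30.9 mph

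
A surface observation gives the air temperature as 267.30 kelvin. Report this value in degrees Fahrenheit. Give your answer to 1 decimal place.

21.5 °F

First to °C: -5.85 °C.
Then to °F: 21.5 °F.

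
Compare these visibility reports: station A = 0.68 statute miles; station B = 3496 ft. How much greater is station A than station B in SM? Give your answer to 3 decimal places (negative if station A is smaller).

0.018 SM

station B: 3496 ft = 0.66212 SM.
Difference: 0.68000 − 0.66212 = 0.018 SM.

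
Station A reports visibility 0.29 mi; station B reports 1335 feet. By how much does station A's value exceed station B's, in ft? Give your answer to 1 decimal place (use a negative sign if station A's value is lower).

196.2 ft

station A: 0.29 SM = 1531.200 ft.
Difference: 1531.200 − 1335.000 = 196.2 ft.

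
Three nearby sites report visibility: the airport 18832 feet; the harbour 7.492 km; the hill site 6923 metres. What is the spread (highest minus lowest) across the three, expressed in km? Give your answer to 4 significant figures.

the airport: 18832 ft = 5.73999 km.
the hill site: 6923 m = 6.92300 km.
Spread: 7.49200 − 5.73999 = 1.752 km.

1.752 km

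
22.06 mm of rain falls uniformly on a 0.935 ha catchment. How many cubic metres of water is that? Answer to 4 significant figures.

206.3 cubic metres

Area: 0.935 ha = 9350 m².
1 mm over 1 m² is 1 L, so volume = 22.06 × 9350 = 206261 L = 206.3 m³.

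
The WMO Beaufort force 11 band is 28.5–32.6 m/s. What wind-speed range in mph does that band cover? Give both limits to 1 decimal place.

63.8 to 72.9 mph

28.5–32.6 m/s × 2.237 = 63.8–72.9 mph.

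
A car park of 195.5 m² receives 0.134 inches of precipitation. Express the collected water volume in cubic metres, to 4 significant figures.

0.6654 cubic metres

Depth: 0.134 in × 25.4 = 3.4036 mm.
1 mm over 1 m² is 1 L, so volume = 3.4036 × 195.5 = 665.4038 L = 0.6654 m³.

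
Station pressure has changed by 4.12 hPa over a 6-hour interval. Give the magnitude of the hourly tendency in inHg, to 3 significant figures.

4.12 hPa / 6 h × 0.02953 inHg/hPa = 0.0203 inHg/h.

0.0203 inHg per hour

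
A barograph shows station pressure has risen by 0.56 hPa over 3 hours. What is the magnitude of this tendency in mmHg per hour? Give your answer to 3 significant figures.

0.56 hPa / 3 h × 0.750062 mmHg/hPa = 0.140 mmHg/h.

0.140 mmHg per hour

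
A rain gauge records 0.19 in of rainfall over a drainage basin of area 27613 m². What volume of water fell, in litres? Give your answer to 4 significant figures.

133300 litres

Depth: 0.19 in × 25.4 = 4.826 mm.
1 mm over 1 m² is 1 L, so volume = 4.826 × 27613 = 133260.34 L ≈ 133300 L.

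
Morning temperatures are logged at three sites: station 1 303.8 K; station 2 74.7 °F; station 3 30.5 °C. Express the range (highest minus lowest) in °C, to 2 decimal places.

station 1: 303.8 K = 30.650 °C.
station 2: 74.7 °F = 23.722 °C.
Spread: 30.650 − 23.722 = 6.928 °C.

6.93 °C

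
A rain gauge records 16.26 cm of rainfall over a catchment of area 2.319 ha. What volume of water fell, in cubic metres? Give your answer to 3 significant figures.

Depth: 16.26 cm × 10 = 162.6 mm.
Area: 2.319 ha = 23190 m².
1 mm over 1 m² is 1 L, so volume = 162.6 × 23190 = 3770694 L = 3770 m³.

3770 cubic metres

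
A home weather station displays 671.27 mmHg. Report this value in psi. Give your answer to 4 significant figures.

12.98 psi

1 mmHg = 0.0193368 psi, so 671.27 × 0.0193368 = 12.98 psi.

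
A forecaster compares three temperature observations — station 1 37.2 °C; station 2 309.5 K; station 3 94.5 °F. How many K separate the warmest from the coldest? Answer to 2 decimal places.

station 2: 309.5 K = 36.350 °C.
station 3: 94.5 °F = 34.722 °C.
Spread: 37.200 − 34.722 = 2.478 °C.

2.48 K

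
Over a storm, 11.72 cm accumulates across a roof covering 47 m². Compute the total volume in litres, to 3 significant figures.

Depth: 11.72 cm × 10 = 117.2 mm.
1 mm over 1 m² is 1 L, so volume = 117.2 × 47 = 5508.4 L ≈ 5510 L.

5510 litres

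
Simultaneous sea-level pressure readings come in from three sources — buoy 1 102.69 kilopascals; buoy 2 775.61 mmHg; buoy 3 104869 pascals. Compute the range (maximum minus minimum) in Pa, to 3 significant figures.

buoy 1: 102.69 kPa = 102690.00 Pa.
buoy 2: 775.61 mmHg = 103406.18 Pa.
Spread: 104869.00 − 102690.00 = 2180 Pa.

2180 Pa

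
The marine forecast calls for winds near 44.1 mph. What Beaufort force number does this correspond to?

Beaufort force 8

44.1 mph = 19.7 m/s, which is Beaufort 8 (gale, 17.2–20.7 m/s).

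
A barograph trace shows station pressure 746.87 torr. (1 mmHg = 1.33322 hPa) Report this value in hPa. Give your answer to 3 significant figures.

1 mmHg = 1.33322 hPa, so 746.87 × 1.33322 = 996 hPa.

996 hPa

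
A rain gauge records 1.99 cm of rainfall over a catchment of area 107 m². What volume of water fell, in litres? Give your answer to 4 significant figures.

Depth: 1.99 cm × 10 = 19.9 mm.
1 mm over 1 m² is 1 L, so volume = 19.9 × 107 = 2129.3 L ≈ 2129 L.

2129 litres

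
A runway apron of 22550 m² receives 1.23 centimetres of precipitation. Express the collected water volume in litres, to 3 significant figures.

277000 litres

Depth: 1.23 cm × 10 = 12.3 mm.
1 mm over 1 m² is 1 L, so volume = 12.3 × 22550 = 277365 L ≈ 277000 L.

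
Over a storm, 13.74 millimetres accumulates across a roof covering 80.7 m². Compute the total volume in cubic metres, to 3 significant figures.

1.11 cubic metres

1 mm over 1 m² is 1 L, so volume = 13.74 × 80.7 = 1108.818 L = 1.11 m³.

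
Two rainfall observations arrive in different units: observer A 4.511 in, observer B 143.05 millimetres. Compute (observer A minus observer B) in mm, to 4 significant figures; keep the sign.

-28.47 mm

observer A: 4.511 in = 114.5794 mm.
Difference: 114.5794 − 143.0500 = -28.47 mm.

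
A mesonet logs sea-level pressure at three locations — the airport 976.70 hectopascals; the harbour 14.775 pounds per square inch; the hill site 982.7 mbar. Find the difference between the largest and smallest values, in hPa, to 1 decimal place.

the harbour: 14.775 psi = 1018.700 hPa.
the hill site: 982.7 mb = 982.700 hPa.
Spread: 1018.700 − 976.700 = 42.0 hPa.

42.0 hPa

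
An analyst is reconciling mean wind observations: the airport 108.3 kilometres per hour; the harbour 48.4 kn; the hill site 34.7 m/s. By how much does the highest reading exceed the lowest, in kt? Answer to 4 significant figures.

19.05 kt

the airport: 108.3 km/h = 58.4773 kt.
the hill site: 34.7 m/s = 67.4514 kt.
Spread: 67.4514 − 48.4000 = 19.05 kt.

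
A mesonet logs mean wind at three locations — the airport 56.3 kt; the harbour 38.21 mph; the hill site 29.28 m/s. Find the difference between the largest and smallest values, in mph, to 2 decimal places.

27.29 mph

the airport: 56.3 kt = 64.7889 mph.
the hill site: 29.28 m/s = 65.4975 mph.
Spread: 65.4975 − 38.2100 = 27.29 mph.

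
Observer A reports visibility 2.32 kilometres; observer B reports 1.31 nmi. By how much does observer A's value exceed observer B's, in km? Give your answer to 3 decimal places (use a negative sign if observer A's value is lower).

observer B: 1.31 nmi = 2.42612 km.
Difference: 2.32000 − 2.42612 = -0.106 km.

-0.106 km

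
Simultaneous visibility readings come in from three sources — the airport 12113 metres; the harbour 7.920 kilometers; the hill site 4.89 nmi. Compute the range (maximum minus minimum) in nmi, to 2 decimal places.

2.26 nmi

the airport: 12113 m = 6.5405 nmi.
the harbour: 7.920 km = 4.2765 nmi.
Spread: 6.5405 − 4.2765 = 2.26 nmi.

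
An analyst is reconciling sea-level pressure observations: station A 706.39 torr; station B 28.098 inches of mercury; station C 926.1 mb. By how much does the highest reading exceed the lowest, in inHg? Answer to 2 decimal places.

station A: 706.39 mmHg = 27.8106 inHg.
station C: 926.1 mb = 27.3477 inHg.
Spread: 28.0980 − 27.3477 = 0.75 inHg.

0.75 inHg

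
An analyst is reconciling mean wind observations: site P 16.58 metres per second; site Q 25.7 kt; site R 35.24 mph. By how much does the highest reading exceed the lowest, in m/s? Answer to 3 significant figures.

3.36 m/s

site Q: 25.7 kt = 13.2212 m/s.
site R: 35.24 mph = 15.7537 m/s.
Spread: 16.5800 − 13.2212 = 3.36 m/s.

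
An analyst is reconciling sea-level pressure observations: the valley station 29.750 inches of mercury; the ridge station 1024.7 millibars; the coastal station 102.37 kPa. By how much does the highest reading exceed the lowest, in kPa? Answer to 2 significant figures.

the valley station: 29.750 inHg = 100.745 kPa.
the ridge station: 1024.7 mb = 102.470 kPa.
Spread: 102.470 − 100.745 = 1.7 kPa.

1.7 kPa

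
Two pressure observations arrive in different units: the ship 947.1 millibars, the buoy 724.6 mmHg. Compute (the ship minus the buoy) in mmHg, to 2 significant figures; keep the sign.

-14 mmHg

the ship: 947.1 mb = 710.38 mmHg.
Difference: 710.38 − 724.60 = -14 mmHg.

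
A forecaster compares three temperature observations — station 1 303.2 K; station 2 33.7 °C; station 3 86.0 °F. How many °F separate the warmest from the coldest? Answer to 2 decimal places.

station 1: 303.2 K = 30.050 °C.
station 3: 86.0 °F = 30.000 °C.
Spread: 33.700 − 30.000 = 3.700 °C = 6.66 °F.

6.66 °F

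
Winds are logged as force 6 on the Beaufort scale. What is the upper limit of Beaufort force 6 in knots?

27 kt

Beaufort 6 (strong breeze) spans 22–27 knots.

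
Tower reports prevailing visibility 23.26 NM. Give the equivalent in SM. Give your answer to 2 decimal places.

26.77 SM

1 nmi = 1.15078 SM, so 23.26 × 1.15078 = 26.77 SM.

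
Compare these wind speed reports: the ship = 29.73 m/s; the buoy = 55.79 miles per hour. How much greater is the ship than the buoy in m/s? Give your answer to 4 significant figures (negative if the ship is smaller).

the buoy: 55.79 mph = 24.94036 m/s.
Difference: 29.73000 − 24.94036 = 4.790 m/s.

4.790 m/s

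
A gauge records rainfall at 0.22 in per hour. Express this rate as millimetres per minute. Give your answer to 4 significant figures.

0.09313 mm/minute

0.22 in/hour × 25.4 mm/in × 0.0166667 hour/minute = 0.09313 mm/minute.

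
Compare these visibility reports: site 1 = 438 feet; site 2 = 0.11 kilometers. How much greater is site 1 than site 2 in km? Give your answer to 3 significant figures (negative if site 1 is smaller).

site 1: 438 ft = 0.133502 km.
Difference: 0.133502 − 0.110000 = 0.0235 km.

0.0235 km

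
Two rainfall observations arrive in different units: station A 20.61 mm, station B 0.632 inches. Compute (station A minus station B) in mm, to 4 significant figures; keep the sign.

4.557 mm

station B: 0.632 in = 16.05280 mm.
Difference: 20.61000 − 16.05280 = 4.557 mm.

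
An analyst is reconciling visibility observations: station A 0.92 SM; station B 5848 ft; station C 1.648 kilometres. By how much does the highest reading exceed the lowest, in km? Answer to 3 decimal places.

0.302 km

station A: 0.92 SM = 1.48060 km.
station B: 5848 ft = 1.78247 km.
Spread: 1.78247 − 1.48060 = 0.302 km.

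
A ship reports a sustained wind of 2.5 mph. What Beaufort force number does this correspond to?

Beaufort force 1

2.5 mph = 1.1 m/s, which is Beaufort 1 (light air, 0.3–1.5 m/s).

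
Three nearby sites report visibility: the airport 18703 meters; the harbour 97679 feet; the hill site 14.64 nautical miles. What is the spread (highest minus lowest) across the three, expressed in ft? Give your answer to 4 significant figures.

36320 ft

the airport: 18703 m = 61361.55 ft.
the hill site: 14.64 nmi = 88954.33 ft.
Spread: 97679.00 − 61361.55 = 36320 ft.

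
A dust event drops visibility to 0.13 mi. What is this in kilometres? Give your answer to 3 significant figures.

0.209 km

1 SM = 1.60934 km, so 0.13 × 1.60934 = 0.209 km.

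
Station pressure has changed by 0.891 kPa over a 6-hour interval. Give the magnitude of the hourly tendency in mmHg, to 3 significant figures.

0.891 kPa / 6 h × 7.50062 mmHg/kPa = 1.11 mmHg/h.

1.11 mmHg per hour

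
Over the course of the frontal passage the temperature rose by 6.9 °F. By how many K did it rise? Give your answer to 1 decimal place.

3.8 K

A change of 1 °C equals a change of 1.8 °F: ΔK = 6.9 × 0.5556 = 3.8 K.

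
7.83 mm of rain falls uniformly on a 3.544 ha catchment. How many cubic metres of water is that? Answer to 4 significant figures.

277.5 cubic metres

Area: 3.544 ha = 35440 m².
1 mm over 1 m² is 1 L, so volume = 7.83 × 35440 = 277495.2 L = 277.5 m³.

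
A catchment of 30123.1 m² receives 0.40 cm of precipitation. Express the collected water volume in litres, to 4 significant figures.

Depth: 0.40 cm × 10 = 4 mm.
1 mm over 1 m² is 1 L, so volume = 4 × 30123.1 = 120492.4 L ≈ 120500 L.

120500 litres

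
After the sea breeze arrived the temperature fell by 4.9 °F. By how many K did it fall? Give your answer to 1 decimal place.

A change of 1 °C equals a change of 1.8 °F: ΔK = 4.9 × 0.5556 = 2.7 K.

2.7 K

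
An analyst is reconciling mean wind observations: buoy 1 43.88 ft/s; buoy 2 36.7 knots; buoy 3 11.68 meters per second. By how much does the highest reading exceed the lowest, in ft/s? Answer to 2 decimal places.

23.62 ft/s

buoy 2: 36.7 kt = 61.9426 ft/s.
buoy 3: 11.68 m/s = 38.3202 ft/s.
Spread: 61.9426 − 38.3202 = 23.62 ft/s.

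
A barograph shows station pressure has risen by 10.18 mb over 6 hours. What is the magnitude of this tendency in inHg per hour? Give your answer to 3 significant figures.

0.0501 inHg per hour

10.18 mb / 6 h × 0.02953 inHg/mb = 0.0501 inHg/h.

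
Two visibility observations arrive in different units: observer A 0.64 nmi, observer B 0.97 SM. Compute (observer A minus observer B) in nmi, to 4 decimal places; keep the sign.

-0.2029 nmi

observer B: 0.97 SM = 0.842907 nmi.
Difference: 0.640000 − 0.842907 = -0.2029 nmi.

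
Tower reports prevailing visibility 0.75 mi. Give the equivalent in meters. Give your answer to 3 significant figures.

1210 m

1 SM = 1609.34 m, so 0.75 × 1609.34 = 1210 m.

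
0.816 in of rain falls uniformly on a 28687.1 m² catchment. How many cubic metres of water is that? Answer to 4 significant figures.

Depth: 0.816 in × 25.4 = 20.7264 mm.
1 mm over 1 m² is 1 L, so volume = 20.7264 × 28687.1 = 594580.31 L = 594.6 m³.

594.6 cubic metres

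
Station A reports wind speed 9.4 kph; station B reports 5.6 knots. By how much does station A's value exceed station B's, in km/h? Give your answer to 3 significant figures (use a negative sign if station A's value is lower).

-0.971 km/h

station B: 5.6 kt = 10.37120 km/h.
Difference: 9.40000 − 10.37120 = -0.971 km/h.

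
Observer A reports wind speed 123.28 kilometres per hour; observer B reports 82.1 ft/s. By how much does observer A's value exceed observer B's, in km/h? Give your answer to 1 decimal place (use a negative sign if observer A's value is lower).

observer B: 82.1 ft/s = 90.087 km/h.
Difference: 123.280 − 90.087 = 33.2 km/h.

33.2 km/h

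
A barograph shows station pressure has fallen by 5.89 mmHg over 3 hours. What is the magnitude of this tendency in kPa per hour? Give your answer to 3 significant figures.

5.89 mmHg / 3 h × 0.133322 kPa/mmHg = 0.262 kPa/h.

0.262 kPa per hour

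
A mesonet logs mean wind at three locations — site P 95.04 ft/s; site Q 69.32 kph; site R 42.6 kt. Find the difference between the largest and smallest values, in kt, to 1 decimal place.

18.9 kt

site P: 95.04 ft/s = 56.310 kt.
site Q: 69.32 km/h = 37.430 kt.
Spread: 56.310 − 37.430 = 18.9 kt.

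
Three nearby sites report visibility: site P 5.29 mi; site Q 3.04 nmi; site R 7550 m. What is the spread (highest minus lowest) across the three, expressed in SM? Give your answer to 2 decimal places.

1.79 SM

site Q: 3.04 nmi = 3.4984 SM.
site R: 7550 m = 4.6914 SM.
Spread: 5.2900 − 3.4984 = 1.79 SM.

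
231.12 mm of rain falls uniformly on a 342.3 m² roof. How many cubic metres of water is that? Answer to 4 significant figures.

79.11 cubic metres

1 mm over 1 m² is 1 L, so volume = 231.12 × 342.3 = 79112.376 L = 79.11 m³.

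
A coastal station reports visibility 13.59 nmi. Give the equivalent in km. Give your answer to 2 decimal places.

25.17 km

1 nmi = 1.852 km, so 13.59 × 1.852 = 25.17 km.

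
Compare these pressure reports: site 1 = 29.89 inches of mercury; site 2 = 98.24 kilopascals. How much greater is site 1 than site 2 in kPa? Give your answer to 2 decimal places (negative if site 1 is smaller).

site 1: 29.89 inHg = 101.2192 kPa.
Difference: 101.2192 − 98.2400 = 2.98 kPa.

2.98 kPa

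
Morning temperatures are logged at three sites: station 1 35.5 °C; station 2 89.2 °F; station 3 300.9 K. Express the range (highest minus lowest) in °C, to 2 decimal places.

7.75 °C

station 2: 89.2 °F = 31.778 °C.
station 3: 300.9 K = 27.750 °C.
Spread: 35.500 − 27.750 = 7.750 °C.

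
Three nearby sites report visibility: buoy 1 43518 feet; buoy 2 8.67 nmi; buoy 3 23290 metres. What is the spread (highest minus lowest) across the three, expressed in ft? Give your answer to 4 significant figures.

32890 ft

buoy 2: 8.67 nmi = 52679.92 ft.
buoy 3: 23290 m = 76410.76 ft.
Spread: 76410.76 − 43518.00 = 32890 ft.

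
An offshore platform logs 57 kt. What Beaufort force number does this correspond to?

57 kt lies in the Beaufort 11 band (violent storm, 56–63 kt).

Beaufort force 11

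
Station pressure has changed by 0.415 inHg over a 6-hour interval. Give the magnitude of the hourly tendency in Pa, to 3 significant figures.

0.415 inHg / 6 h × 3386.39 Pa/inHg = 234 Pa/h.

234 Pa per hour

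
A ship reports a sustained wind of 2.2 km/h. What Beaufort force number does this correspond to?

2.2 km/h = 0.6 m/s, which is Beaufort 1 (light air, 0.3–1.5 m/s).

Beaufort force 1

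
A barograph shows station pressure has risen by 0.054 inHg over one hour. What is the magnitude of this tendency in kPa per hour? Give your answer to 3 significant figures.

0.183 kPa per hour

0.054 inHg / 1 h × 3.38639 kPa/inHg = 0.183 kPa/h.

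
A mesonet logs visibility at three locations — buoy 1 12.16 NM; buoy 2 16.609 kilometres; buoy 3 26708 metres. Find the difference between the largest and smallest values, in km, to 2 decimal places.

buoy 1: 12.16 nmi = 22.5203 km.
buoy 3: 26708 m = 26.7080 km.
Spread: 26.7080 − 16.6090 = 10.10 km.

10.10 km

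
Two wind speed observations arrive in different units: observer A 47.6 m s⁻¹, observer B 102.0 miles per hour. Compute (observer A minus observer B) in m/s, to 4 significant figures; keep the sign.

observer B: 102.0 mph = 45.59808 m/s.
Difference: 47.60000 − 45.59808 = 2.002 m/s.

2.002 m/s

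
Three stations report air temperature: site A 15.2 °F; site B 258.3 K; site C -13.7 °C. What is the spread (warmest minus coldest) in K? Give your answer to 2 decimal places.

site A: 15.2 °F = -9.333 °C.
site B: 258.3 K = -14.850 °C.
Spread: (-9.333) − (-14.850) = 5.517 °C.

5.52 K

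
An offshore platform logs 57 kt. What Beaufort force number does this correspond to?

57 kt lies in the Beaufort 11 band (violent storm, 56–63 kt).

Beaufort force 11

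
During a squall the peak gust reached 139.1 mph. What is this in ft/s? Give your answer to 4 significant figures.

204.0 ft/s

1 mph = 1.46667 ft/s, so 139.1 × 1.46667 = 204.0 ft/s.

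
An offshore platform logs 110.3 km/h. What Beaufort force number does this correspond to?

Beaufort force 11

110.3 km/h = 30.6 m/s, which is Beaufort 11 (violent storm, 28.5–32.6 m/s).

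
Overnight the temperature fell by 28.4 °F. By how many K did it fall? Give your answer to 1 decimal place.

Converting a difference, only the 9/5 scale factor applies: ΔK = 28.4 × 0.5556 = 15.8 K.

15.8 K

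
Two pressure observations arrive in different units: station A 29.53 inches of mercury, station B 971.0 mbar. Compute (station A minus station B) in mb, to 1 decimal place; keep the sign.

station A: 29.53 inHg = 1000.001 mb.
Difference: 1000.001 − 971.000 = 29.0 mb.

29.0 mb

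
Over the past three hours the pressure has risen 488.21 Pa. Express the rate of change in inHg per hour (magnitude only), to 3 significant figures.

0.0481 inHg per hour

488.21 Pa / 3 h × 0.0002953 inHg/Pa = 0.0481 inHg/h.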